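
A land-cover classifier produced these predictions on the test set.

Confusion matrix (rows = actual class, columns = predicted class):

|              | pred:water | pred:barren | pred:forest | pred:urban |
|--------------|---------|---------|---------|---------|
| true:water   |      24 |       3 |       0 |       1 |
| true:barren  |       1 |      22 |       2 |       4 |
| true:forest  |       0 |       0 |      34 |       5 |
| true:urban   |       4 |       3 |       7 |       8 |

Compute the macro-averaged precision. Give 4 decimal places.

0.7121

Per-class precision (TP/(TP+FP)):
  water: TP=24, FP=1+0+4=5 → 24/29 = 0.82759
  barren: TP=22, FP=3+0+3=6 → 22/28 = 0.78571
  forest: TP=34, FP=0+2+7=9 → 34/43 = 0.79070
  urban: TP=8, FP=1+4+5=10 → 8/18 = 0.44444
Macro-precision = mean = (0.82759 + 0.78571 + 0.79070 + 0.44444) / 4 = 0.7121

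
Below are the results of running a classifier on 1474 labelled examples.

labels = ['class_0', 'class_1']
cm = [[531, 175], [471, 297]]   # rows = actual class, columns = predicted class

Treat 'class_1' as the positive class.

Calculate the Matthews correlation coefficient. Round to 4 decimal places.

0.1487

MCC = (TP·TN − FP·FN) / √((TP+FP)(TP+FN)(TN+FP)(TN+FN))
Numerator = 297·531 − 175·471 = 75282
Denominator = √(472·768·706·1002) = √256434020352 = 506393.1480
MCC = 75282 / 506393.1480 = 0.1487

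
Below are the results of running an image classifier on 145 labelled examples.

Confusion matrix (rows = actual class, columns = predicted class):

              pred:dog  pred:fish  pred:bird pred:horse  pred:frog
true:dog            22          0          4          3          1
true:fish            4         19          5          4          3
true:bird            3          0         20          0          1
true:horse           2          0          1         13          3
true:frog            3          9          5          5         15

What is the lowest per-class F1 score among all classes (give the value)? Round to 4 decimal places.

Per-class F1 score (2·TP/(2·TP+FP+FN)):
  dog: TP=22, FP=4+3+2+3=12, FN=0+4+3+1=8 → 44/64 = 0.68750
  fish: TP=19, FP=0+0+0+9=9, FN=4+5+4+3=16 → 38/63 = 0.60317
  bird: TP=20, FP=4+5+1+5=15, FN=3+0+0+1=4 → 40/59 = 0.67797
  horse: TP=13, FP=3+4+0+5=12, FN=2+0+1+3=6 → 26/44 = 0.59091
  frog: TP=15, FP=1+3+1+3=8, FN=3+9+5+5=22 → 30/60 = 0.50000
Lowest is class 'frog' with F1 score = 0.5000.

0.5000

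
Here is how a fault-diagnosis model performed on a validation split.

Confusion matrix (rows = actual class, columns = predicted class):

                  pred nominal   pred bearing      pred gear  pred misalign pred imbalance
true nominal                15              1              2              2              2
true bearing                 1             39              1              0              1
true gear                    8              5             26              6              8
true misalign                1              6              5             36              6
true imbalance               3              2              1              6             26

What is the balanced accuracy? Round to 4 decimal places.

0.6904

Balanced accuracy = mean of per-class recall.
  nominal: recall = 15/22 = 0.68182
  bearing: recall = 39/42 = 0.92857
  gear: recall = 26/53 = 0.49057
  misalign: recall = 36/54 = 0.66667
  imbalance: recall = 26/38 = 0.68421
Mean = (0.68182 + 0.92857 + 0.49057 + 0.66667 + 0.68421) / 5 = 0.6904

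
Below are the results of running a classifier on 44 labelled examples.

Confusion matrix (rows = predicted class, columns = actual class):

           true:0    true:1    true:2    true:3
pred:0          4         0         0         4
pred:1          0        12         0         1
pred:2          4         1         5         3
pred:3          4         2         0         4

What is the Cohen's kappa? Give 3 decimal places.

0.427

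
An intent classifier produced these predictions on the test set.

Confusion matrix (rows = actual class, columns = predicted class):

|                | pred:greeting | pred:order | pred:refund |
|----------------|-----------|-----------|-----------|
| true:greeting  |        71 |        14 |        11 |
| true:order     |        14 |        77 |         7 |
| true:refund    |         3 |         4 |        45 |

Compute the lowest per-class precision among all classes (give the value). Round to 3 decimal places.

0.714

Per-class precision (TP/(TP+FP)):
  greeting: TP=71, FP=14+3=17 → 71/88 = 0.8068
  order: TP=77, FP=14+4=18 → 77/95 = 0.8105
  refund: TP=45, FP=11+7=18 → 45/63 = 0.7143
Lowest is class 'refund' with precision = 0.714.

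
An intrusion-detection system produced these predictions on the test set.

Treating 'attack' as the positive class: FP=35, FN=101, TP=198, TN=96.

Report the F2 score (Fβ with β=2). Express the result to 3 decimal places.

0.693

Fβ = (1+β²)·TP / ((1+β²)·TP + β²·FN + FP), with β²=4
= 5·198 / (5·198 + 4·101 + 35) = 0.693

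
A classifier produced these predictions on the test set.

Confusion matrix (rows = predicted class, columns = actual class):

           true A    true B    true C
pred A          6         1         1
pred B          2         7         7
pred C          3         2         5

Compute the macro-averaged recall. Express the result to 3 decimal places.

0.543

Per-class recall (TP/(TP+FN)):
  A: TP=6, FN=2+3=5 → 6/11 = 0.5455
  B: TP=7, FN=1+2=3 → 7/10 = 0.7000
  C: TP=5, FN=1+7=8 → 5/13 = 0.3846
Macro-recall = mean = (0.5455 + 0.7000 + 0.3846) / 3 = 0.543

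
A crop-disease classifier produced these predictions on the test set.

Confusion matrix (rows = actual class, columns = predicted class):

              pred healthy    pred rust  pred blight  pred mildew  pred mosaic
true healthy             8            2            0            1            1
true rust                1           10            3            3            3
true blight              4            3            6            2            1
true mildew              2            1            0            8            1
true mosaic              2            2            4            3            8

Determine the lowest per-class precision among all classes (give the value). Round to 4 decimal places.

0.4615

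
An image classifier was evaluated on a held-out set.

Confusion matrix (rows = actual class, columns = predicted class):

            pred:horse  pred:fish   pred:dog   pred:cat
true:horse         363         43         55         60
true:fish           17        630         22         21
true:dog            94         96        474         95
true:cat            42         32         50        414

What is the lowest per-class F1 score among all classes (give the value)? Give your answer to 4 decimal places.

0.6971

Per-class F1 score (2·TP/(2·TP+FP+FN)):
  horse: TP=363, FP=17+94+42=153, FN=43+55+60=158 → 726/1037 = 0.70010
  fish: TP=630, FP=43+96+32=171, FN=17+22+21=60 → 1260/1491 = 0.84507
  dog: TP=474, FP=55+22+50=127, FN=94+96+95=285 → 948/1360 = 0.69706
  cat: TP=414, FP=60+21+95=176, FN=42+32+50=124 → 828/1128 = 0.73404
Lowest is class 'dog' with F1 score = 0.6971.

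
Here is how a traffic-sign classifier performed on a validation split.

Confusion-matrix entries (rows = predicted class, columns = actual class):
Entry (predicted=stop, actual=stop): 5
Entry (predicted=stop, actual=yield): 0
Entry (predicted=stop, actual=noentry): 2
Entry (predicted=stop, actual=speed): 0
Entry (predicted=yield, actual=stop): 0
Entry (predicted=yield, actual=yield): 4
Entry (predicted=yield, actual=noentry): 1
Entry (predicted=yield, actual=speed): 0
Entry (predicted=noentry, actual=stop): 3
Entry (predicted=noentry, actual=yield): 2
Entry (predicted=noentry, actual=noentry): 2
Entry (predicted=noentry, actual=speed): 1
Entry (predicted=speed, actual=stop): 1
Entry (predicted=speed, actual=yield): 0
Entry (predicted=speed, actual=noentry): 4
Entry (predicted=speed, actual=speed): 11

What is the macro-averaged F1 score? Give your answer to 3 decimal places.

0.593

Per-class F1 score (2·TP/(2·TP+FP+FN)):
  stop: TP=5, FP=0+2+0=2, FN=0+3+1=4 → 10/16 = 0.6250
  yield: TP=4, FP=0+1+0=1, FN=0+2+0=2 → 8/11 = 0.7273
  noentry: TP=2, FP=3+2+1=6, FN=2+1+4=7 → 4/17 = 0.2353
  speed: TP=11, FP=1+0+4=5, FN=0+0+1=1 → 22/28 = 0.7857
Macro-F1 score = mean = (0.6250 + 0.7273 + 0.2353 + 0.7857) / 4 = 0.593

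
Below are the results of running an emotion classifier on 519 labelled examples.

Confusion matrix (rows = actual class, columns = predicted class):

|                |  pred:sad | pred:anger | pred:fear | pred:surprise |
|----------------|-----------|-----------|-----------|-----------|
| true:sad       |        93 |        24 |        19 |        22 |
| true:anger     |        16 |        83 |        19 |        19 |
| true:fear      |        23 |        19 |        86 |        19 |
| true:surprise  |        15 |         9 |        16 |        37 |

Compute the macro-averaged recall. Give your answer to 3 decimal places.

0.565

Per-class recall (TP/(TP+FN)):
  sad: TP=93, FN=24+19+22=65 → 93/158 = 0.5886
  anger: TP=83, FN=16+19+19=54 → 83/137 = 0.6058
  fear: TP=86, FN=23+19+19=61 → 86/147 = 0.5850
  surprise: TP=37, FN=15+9+16=40 → 37/77 = 0.4805
Macro-recall = mean = (0.5886 + 0.6058 + 0.5850 + 0.4805) / 4 = 0.565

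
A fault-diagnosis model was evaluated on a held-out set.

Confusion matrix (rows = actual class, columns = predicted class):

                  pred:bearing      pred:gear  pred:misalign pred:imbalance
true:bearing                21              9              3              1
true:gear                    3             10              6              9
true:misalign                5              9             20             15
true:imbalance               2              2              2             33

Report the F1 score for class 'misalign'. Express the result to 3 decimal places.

One-vs-rest for 'misalign': TP = diagonal; FP = other classes predicted 'misalign'; FN = 'misalign' predicted as other.
F1 score = 2·TP/(2·TP+FP+FN).
misalign: TP=20, FP=3+6+2=11, FN=5+9+15=29 → 40/80 = 0.5000

0.500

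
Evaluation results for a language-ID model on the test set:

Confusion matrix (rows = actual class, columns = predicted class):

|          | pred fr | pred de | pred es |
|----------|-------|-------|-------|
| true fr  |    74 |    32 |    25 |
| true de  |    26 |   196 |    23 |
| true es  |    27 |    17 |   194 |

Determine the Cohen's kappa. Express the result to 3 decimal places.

0.621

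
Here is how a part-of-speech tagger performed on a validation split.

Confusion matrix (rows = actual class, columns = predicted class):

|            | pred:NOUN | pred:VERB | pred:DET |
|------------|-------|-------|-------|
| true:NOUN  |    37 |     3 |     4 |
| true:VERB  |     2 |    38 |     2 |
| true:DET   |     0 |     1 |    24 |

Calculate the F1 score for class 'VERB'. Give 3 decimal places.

0.905

Take TP from the diagonal, FP from the rest of the 'VERB' prediction marginal, FN from the rest of the 'VERB' actual marginal.
F1 score = 2·TP/(2·TP+FP+FN).
VERB: TP=38, FP=3+1=4, FN=2+2=4 → 76/84 = 0.9048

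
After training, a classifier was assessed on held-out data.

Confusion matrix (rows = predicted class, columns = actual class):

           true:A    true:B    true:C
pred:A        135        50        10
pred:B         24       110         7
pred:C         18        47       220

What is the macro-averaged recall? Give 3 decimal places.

Per-class recall (TP/(TP+FN)):
  A: TP=135, FN=24+18=42 → 135/177 = 0.7627
  B: TP=110, FN=50+47=97 → 110/207 = 0.5314
  C: TP=220, FN=10+7=17 → 220/237 = 0.9283
Macro-recall = mean = (0.7627 + 0.5314 + 0.9283) / 3 = 0.741

0.741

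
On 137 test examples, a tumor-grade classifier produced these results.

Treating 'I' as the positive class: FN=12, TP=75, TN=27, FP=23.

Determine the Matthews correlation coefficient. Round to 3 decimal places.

0.429

MCC = (TP·TN − FP·FN) / √((TP+FP)(TP+FN)(TN+FP)(TN+FN))
Numerator = 75·27 − 23·12 = 1749
Denominator = √(98·87·50·39) = √16625700 = 4077.4624
MCC = 1749 / 4077.4624 = 0.429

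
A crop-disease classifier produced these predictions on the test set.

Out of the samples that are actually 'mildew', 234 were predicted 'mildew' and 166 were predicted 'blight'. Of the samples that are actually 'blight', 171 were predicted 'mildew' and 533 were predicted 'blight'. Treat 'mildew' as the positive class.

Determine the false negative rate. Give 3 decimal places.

FNR = FN/(FN+TP) = 166/(166+234) = 0.415

0.415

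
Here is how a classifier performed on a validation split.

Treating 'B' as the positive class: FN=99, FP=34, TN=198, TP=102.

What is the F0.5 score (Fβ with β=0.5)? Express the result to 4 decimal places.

Fβ = (1+β²)·TP / ((1+β²)·TP + β²·FN + FP), with β²=1/4
= 1.25·102 / (1.25·102 + 0.25·99 + 34) = 0.6846

0.6846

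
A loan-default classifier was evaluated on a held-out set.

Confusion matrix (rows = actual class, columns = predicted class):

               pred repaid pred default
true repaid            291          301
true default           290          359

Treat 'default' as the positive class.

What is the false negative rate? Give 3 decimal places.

0.447

FNR = FN/(FN+TP) = 290/(290+359) = 0.447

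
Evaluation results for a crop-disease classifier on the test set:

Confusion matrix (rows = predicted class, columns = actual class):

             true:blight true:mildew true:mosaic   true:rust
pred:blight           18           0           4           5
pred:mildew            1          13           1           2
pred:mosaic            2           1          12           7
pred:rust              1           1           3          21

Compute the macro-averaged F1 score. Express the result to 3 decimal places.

0.702

Per-class F1 score (2·TP/(2·TP+FP+FN)):
  blight: TP=18, FP=0+4+5=9, FN=1+2+1=4 → 36/49 = 0.7347
  mildew: TP=13, FP=1+1+2=4, FN=0+1+1=2 → 26/32 = 0.8125
  mosaic: TP=12, FP=2+1+7=10, FN=4+1+3=8 → 24/42 = 0.5714
  rust: TP=21, FP=1+1+3=5, FN=5+2+7=14 → 42/61 = 0.6885
Macro-F1 score = mean = (0.7347 + 0.8125 + 0.5714 + 0.6885) / 4 = 0.702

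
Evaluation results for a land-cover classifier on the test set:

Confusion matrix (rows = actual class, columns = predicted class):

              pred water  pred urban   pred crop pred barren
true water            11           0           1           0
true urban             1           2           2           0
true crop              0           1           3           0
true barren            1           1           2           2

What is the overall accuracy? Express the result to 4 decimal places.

0.6667

Accuracy = trace / total = (11+2+3+2=18) / 27 = 18/27 = 0.6667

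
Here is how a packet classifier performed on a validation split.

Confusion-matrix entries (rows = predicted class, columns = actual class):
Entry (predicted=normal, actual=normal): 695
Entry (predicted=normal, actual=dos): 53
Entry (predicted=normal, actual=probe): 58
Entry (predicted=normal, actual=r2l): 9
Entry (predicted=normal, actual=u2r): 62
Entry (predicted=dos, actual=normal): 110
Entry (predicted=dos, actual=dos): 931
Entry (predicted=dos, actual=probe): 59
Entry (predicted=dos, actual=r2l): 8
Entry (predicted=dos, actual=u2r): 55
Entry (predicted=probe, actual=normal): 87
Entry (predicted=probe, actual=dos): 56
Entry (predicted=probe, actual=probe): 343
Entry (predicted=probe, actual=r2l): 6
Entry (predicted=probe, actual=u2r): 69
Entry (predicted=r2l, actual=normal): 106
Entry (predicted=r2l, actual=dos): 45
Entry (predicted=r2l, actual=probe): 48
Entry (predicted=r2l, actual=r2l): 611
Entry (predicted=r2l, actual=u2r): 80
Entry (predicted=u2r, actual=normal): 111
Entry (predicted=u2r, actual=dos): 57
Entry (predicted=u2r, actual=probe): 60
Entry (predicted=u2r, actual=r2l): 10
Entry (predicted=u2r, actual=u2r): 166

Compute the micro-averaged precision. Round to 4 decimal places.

Micro-averaging pools counts across classes: ΣTP=2746, ΣFP=1149, ΣFN=1149.
Micro-precision = TP/(TP+FP) on pooled counts = 0.7050 (equals overall accuracy in single-label multiclass).

0.7050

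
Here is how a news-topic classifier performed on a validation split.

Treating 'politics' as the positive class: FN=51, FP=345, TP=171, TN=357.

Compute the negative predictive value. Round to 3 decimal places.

NPV = TN/(TN+FN) = 357/(357+51) = 0.875

0.875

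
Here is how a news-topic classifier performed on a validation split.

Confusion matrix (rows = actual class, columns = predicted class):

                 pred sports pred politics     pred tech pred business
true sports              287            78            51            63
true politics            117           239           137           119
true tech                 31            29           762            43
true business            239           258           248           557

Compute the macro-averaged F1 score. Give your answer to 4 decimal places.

Per-class F1 score (2·TP/(2·TP+FP+FN)):
  sports: TP=287, FP=117+31+239=387, FN=78+51+63=192 → 574/1153 = 0.49783
  politics: TP=239, FP=78+29+258=365, FN=117+137+119=373 → 478/1216 = 0.39309
  tech: TP=762, FP=51+137+248=436, FN=31+29+43=103 → 1524/2063 = 0.73873
  business: TP=557, FP=63+119+43=225, FN=239+258+248=745 → 1114/2084 = 0.53455
Macro-F1 score = mean = (0.49783 + 0.39309 + 0.73873 + 0.53455) / 4 = 0.5411

0.5411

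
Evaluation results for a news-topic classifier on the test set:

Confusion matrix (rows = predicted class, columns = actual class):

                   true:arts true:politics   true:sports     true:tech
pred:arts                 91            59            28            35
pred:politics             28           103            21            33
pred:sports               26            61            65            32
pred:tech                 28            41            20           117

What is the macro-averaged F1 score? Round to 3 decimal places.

Per-class F1 score (2·TP/(2·TP+FP+FN)):
  arts: TP=91, FP=59+28+35=122, FN=28+26+28=82 → 182/386 = 0.4715
  politics: TP=103, FP=28+21+33=82, FN=59+61+41=161 → 206/449 = 0.4588
  sports: TP=65, FP=26+61+32=119, FN=28+21+20=69 → 130/318 = 0.4088
  tech: TP=117, FP=28+41+20=89, FN=35+33+32=100 → 234/423 = 0.5532
Macro-F1 score = mean = (0.4715 + 0.4588 + 0.4088 + 0.5532) / 4 = 0.473

0.473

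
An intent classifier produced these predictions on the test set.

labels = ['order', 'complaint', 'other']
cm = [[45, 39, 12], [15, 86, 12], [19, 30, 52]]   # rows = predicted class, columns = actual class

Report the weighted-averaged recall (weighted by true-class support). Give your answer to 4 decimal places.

Per-class recall (TP/(TP+FN)):
  order: TP=45, FN=15+19=34 → 45/79 = 0.56962
  complaint: TP=86, FN=39+30=69 → 86/155 = 0.55484
  other: TP=52, FN=12+12=24 → 52/76 = 0.68421
Weighted-recall = Σ (supportᵢ/N)·recallᵢ with N=310: (79/310)·0.56962 + (155/310)·0.55484 + (76/310)·0.68421 = 0.5903

0.5903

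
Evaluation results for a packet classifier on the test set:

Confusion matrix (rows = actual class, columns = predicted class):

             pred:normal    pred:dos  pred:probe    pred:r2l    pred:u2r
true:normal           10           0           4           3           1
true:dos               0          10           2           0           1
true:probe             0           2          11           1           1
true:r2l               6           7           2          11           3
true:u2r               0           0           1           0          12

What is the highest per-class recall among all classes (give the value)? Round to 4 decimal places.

Per-class recall (TP/(TP+FN)):
  normal: TP=10, FN=0+4+3+1=8 → 10/18 = 0.55556
  dos: TP=10, FN=0+2+0+1=3 → 10/13 = 0.76923
  probe: TP=11, FN=0+2+1+1=4 → 11/15 = 0.73333
  r2l: TP=11, FN=6+7+2+3=18 → 11/29 = 0.37931
  u2r: TP=12, FN=0+0+1+0=1 → 12/13 = 0.92308
Highest is class 'u2r' with recall = 0.9231.

0.9231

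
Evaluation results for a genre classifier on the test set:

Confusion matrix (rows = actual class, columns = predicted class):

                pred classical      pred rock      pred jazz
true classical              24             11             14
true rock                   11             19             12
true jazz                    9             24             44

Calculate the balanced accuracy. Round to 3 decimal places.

0.505

Balanced accuracy = mean of per-class recall.
  classical: recall = 24/49 = 0.4898
  rock: recall = 19/42 = 0.4524
  jazz: recall = 44/77 = 0.5714
Mean = (0.4898 + 0.4524 + 0.5714) / 3 = 0.505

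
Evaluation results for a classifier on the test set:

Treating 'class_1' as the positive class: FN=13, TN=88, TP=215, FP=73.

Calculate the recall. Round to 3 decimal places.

Recall = TP/(TP+FN) = 215/(215+13) = 215/228 = 0.943

0.943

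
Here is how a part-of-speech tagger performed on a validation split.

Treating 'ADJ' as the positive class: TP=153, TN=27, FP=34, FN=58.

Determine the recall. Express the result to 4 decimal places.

0.7251

Recall = TP/(TP+FN) = 153/(153+58) = 153/211 = 0.7251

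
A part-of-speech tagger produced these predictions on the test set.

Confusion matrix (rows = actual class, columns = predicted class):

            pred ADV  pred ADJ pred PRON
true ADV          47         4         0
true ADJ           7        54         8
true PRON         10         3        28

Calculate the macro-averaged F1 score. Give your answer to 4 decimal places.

Per-class F1 score (2·TP/(2·TP+FP+FN)):
  ADV: TP=47, FP=7+10=17, FN=4+0=4 → 94/115 = 0.81739
  ADJ: TP=54, FP=4+3=7, FN=7+8=15 → 108/130 = 0.83077
  PRON: TP=28, FP=0+8=8, FN=10+3=13 → 56/77 = 0.72727
Macro-F1 score = mean = (0.81739 + 0.83077 + 0.72727) / 3 = 0.7918

0.7918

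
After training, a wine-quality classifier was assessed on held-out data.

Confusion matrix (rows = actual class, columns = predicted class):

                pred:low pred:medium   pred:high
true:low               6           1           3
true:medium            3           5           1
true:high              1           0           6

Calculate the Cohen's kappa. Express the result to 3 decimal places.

0.482

Observed agreement pₒ = trace/N = 17/26 = 0.6538
Expected agreement pₑ = Σ (rowᵢ·colᵢ)/N² = (10·10 + 9·6 + 7·10)/26² = 0.3314
κ = (pₒ − pₑ)/(1 − pₑ) = (0.6538 − 0.3314)/(1 − 0.3314) = 0.482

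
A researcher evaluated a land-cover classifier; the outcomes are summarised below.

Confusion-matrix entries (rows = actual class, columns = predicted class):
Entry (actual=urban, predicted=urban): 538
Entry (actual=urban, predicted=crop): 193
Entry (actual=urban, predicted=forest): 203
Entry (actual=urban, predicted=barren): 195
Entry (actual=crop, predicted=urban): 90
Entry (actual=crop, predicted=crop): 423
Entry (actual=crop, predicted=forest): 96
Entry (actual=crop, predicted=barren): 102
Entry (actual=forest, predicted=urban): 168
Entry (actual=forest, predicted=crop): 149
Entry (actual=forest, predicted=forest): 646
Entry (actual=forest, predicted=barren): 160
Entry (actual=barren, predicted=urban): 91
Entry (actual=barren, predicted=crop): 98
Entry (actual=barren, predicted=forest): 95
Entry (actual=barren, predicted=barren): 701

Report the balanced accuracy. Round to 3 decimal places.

Balanced accuracy = mean of per-class recall.
  urban: recall = 538/1129 = 0.4765
  crop: recall = 423/711 = 0.5949
  forest: recall = 646/1123 = 0.5752
  barren: recall = 701/985 = 0.7117
Mean = (0.4765 + 0.5949 + 0.5752 + 0.7117) / 4 = 0.590

0.590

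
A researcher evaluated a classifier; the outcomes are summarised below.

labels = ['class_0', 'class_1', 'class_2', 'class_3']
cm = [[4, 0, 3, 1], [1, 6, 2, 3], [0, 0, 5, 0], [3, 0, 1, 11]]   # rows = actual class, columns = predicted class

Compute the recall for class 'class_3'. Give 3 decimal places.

Take TP from the diagonal, FP from the rest of the 'class_3' prediction marginal, FN from the rest of the 'class_3' actual marginal.
recall = TP/(TP+FN).
class_3: TP=11, FN=3+0+1=4 → 11/15 = 0.7333

0.733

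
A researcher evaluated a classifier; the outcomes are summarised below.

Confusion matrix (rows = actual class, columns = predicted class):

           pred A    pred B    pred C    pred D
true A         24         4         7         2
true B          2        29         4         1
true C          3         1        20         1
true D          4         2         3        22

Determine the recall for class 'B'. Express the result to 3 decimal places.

recall = TP/(TP+FN).
B: TP=29, FN=2+4+1=7 → 29/36 = 0.8056

0.806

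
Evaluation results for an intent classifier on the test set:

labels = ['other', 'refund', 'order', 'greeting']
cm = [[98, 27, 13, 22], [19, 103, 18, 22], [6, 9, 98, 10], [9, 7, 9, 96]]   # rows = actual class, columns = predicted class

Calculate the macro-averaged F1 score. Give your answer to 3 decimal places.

Per-class F1 score (2·TP/(2·TP+FP+FN)):
  other: TP=98, FP=19+6+9=34, FN=27+13+22=62 → 196/292 = 0.6712
  refund: TP=103, FP=27+9+7=43, FN=19+18+22=59 → 206/308 = 0.6688
  order: TP=98, FP=13+18+9=40, FN=6+9+10=25 → 196/261 = 0.7510
  greeting: TP=96, FP=22+22+10=54, FN=9+7+9=25 → 192/271 = 0.7085
Macro-F1 score = mean = (0.6712 + 0.6688 + 0.7510 + 0.7085) / 4 = 0.700

0.700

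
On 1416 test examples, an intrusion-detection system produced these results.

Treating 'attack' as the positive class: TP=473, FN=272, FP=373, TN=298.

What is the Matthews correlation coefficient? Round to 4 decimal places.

0.0804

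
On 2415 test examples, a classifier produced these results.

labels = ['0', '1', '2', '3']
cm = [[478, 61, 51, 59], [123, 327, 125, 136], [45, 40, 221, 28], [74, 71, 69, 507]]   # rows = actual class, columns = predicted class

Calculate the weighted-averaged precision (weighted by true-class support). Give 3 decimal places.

0.644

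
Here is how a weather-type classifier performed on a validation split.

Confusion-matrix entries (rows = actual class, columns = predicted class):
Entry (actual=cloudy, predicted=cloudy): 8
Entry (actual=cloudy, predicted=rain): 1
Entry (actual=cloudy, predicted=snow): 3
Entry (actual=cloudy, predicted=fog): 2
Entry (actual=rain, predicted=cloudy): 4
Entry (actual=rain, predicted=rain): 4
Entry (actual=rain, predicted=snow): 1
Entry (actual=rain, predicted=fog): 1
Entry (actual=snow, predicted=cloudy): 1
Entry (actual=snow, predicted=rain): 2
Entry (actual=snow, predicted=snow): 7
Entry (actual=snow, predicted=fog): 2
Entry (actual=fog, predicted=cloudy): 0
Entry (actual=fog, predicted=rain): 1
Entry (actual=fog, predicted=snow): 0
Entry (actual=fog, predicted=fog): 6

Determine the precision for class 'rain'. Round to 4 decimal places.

One-vs-rest for 'rain': TP = diagonal; FP = other classes predicted 'rain'; FN = 'rain' predicted as other.
precision = TP/(TP+FP).
rain: TP=4, FP=1+2+1=4 → 4/8 = 0.50000

0.5000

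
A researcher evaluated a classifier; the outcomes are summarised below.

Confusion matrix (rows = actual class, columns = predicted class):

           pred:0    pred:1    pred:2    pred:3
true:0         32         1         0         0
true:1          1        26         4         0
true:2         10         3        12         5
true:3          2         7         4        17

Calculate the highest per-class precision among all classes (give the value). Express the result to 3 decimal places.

Per-class precision (TP/(TP+FP)):
  0: TP=32, FP=1+10+2=13 → 32/45 = 0.7111
  1: TP=26, FP=1+3+7=11 → 26/37 = 0.7027
  2: TP=12, FP=0+4+4=8 → 12/20 = 0.6000
  3: TP=17, FP=0+0+5=5 → 17/22 = 0.7727
Highest is class '3' with precision = 0.773.

0.773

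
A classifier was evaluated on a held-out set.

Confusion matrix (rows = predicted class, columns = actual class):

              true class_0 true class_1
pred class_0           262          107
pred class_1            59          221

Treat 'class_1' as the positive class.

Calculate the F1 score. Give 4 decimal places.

Precision = TP/(TP+FP) = 221/280 = 0.7893
Recall = TP/(TP+FN) = 221/328 = 0.6738
F1 = 2·TP/(2·TP+FP+FN) = 442/608 = 0.7270

0.7270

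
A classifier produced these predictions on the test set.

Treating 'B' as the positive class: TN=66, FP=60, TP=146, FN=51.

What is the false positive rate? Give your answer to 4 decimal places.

0.4762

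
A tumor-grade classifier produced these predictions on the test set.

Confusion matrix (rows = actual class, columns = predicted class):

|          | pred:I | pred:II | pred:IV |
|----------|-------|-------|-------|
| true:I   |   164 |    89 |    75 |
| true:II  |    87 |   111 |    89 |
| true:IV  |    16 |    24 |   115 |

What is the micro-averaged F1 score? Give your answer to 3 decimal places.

Micro-averaging pools counts across classes: ΣTP=390, ΣFP=380, ΣFN=380.
Micro-F1 score = 2·TP/(2·TP+FP+FN) on pooled counts = 0.506 (equals overall accuracy in single-label multiclass).

0.506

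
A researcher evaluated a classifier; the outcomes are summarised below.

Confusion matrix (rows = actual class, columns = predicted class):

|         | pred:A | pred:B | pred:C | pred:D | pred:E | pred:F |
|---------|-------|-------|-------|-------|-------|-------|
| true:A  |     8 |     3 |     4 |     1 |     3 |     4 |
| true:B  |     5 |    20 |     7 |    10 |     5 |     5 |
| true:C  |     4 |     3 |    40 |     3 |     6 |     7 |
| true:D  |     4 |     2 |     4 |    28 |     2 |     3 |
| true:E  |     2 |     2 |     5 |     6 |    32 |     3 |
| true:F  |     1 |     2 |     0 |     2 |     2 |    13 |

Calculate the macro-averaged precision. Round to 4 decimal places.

0.5327

Per-class precision (TP/(TP+FP)):
  A: TP=8, FP=5+4+4+2+1=16 → 8/24 = 0.33333
  B: TP=20, FP=3+3+2+2+2=12 → 20/32 = 0.62500
  C: TP=40, FP=4+7+4+5+0=20 → 40/60 = 0.66667
  D: TP=28, FP=1+10+3+6+2=22 → 28/50 = 0.56000
  E: TP=32, FP=3+5+6+2+2=18 → 32/50 = 0.64000
  F: TP=13, FP=4+5+7+3+3=22 → 13/35 = 0.37143
Macro-precision = mean = (0.33333 + 0.62500 + 0.66667 + 0.56000 + 0.64000 + 0.37143) / 6 = 0.5327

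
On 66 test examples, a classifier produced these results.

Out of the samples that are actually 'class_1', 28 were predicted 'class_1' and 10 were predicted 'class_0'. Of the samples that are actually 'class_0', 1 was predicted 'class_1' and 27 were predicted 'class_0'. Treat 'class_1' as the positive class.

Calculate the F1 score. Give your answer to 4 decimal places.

0.8358

Precision = TP/(TP+FP) = 28/29 = 0.9655
Recall = TP/(TP+FN) = 28/38 = 0.7368
F1 = 2·TP/(2·TP+FP+FN) = 56/67 = 0.8358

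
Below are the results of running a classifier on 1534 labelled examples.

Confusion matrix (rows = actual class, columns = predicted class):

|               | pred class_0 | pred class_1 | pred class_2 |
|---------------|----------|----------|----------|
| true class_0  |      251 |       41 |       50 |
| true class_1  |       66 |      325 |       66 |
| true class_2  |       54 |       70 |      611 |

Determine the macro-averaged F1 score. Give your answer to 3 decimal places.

0.756

Per-class F1 score (2·TP/(2·TP+FP+FN)):
  class_0: TP=251, FP=66+54=120, FN=41+50=91 → 502/713 = 0.7041
  class_1: TP=325, FP=41+70=111, FN=66+66=132 → 650/893 = 0.7279
  class_2: TP=611, FP=50+66=116, FN=54+70=124 → 1222/1462 = 0.8358
Macro-F1 score = mean = (0.7041 + 0.7279 + 0.8358) / 3 = 0.756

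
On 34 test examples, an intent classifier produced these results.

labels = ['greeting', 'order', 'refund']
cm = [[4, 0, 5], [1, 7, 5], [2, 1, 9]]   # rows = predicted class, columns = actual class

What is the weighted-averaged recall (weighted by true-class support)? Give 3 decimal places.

0.588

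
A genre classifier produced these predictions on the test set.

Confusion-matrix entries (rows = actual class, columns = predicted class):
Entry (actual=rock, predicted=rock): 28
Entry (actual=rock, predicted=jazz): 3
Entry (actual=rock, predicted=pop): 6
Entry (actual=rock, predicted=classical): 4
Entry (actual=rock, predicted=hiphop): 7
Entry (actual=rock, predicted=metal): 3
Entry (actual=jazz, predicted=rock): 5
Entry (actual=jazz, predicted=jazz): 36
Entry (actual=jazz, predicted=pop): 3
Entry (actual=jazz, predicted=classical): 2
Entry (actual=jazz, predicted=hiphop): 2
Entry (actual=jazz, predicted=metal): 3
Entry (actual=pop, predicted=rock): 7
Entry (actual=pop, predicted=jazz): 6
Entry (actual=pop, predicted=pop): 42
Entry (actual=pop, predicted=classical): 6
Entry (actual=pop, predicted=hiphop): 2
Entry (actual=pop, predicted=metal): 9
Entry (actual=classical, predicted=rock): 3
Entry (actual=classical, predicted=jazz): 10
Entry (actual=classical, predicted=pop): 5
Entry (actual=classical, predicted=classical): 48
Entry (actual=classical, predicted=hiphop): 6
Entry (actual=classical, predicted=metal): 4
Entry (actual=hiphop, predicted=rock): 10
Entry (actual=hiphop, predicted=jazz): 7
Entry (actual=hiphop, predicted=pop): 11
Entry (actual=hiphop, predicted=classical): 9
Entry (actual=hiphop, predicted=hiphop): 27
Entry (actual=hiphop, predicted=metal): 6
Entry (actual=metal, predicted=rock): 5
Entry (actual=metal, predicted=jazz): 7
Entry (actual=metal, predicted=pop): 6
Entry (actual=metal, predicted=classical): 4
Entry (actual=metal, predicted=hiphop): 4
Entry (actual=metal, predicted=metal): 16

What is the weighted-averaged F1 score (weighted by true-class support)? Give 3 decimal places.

0.541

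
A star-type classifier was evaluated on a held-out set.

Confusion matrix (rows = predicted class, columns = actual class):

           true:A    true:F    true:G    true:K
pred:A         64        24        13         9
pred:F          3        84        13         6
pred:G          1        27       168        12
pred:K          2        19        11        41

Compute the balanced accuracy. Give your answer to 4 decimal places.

Balanced accuracy = mean of per-class recall.
  A: recall = 64/70 = 0.91429
  F: recall = 84/154 = 0.54545
  G: recall = 168/205 = 0.81951
  K: recall = 41/68 = 0.60294
Mean = (0.91429 + 0.54545 + 0.81951 + 0.60294) / 4 = 0.7205

0.7205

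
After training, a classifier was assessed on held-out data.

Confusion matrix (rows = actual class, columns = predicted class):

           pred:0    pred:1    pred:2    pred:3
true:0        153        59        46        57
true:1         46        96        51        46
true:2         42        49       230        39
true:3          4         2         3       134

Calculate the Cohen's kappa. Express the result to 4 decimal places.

0.4363

Observed agreement pₒ = trace/N = 613/1057 = 0.57994
Expected agreement pₑ = Σ (rowᵢ·colᵢ)/N² = (315·245 + 239·206 + 360·330 + 143·276)/1057² = 0.25480
κ = (pₒ − pₑ)/(1 − pₑ) = (0.57994 − 0.25480)/(1 − 0.25480) = 0.4363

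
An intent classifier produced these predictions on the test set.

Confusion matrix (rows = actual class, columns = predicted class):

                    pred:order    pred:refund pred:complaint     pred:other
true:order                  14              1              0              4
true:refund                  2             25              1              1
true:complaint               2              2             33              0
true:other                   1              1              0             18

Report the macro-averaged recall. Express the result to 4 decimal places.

Per-class recall (TP/(TP+FN)):
  order: TP=14, FN=1+0+4=5 → 14/19 = 0.73684
  refund: TP=25, FN=2+1+1=4 → 25/29 = 0.86207
  complaint: TP=33, FN=2+2+0=4 → 33/37 = 0.89189
  other: TP=18, FN=1+1+0=2 → 18/20 = 0.90000
Macro-recall = mean = (0.73684 + 0.86207 + 0.89189 + 0.90000) / 4 = 0.8477

0.8477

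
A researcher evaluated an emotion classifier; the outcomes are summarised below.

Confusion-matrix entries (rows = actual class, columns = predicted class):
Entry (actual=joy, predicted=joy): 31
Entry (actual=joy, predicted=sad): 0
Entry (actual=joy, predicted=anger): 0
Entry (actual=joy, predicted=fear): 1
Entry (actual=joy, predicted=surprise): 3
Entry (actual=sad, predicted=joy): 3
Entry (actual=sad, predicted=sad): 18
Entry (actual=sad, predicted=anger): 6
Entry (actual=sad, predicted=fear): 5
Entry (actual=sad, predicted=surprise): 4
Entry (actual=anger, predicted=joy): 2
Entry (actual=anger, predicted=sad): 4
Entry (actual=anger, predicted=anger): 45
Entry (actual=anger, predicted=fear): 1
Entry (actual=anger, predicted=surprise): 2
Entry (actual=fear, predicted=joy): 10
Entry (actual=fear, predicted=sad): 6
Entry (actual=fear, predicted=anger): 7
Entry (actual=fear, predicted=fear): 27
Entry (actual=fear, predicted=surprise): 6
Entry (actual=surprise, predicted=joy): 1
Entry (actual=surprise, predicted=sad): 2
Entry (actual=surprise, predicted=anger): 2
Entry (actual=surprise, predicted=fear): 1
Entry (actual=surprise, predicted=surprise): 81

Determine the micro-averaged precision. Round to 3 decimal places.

0.754

Micro-averaging pools counts across classes: ΣTP=202, ΣFP=66, ΣFN=66.
Micro-precision = TP/(TP+FP) on pooled counts = 0.754 (equals overall accuracy in single-label multiclass).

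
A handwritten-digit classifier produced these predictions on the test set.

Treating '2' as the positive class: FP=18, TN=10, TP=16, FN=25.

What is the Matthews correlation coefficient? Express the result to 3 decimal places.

MCC = (TP·TN − FP·FN) / √((TP+FP)(TP+FN)(TN+FP)(TN+FN))
Numerator = 16·10 − 18·25 = -290
Denominator = √(34·41·28·35) = √1366120 = 1168.8114
MCC = -290 / 1168.8114 = -0.248

-0.248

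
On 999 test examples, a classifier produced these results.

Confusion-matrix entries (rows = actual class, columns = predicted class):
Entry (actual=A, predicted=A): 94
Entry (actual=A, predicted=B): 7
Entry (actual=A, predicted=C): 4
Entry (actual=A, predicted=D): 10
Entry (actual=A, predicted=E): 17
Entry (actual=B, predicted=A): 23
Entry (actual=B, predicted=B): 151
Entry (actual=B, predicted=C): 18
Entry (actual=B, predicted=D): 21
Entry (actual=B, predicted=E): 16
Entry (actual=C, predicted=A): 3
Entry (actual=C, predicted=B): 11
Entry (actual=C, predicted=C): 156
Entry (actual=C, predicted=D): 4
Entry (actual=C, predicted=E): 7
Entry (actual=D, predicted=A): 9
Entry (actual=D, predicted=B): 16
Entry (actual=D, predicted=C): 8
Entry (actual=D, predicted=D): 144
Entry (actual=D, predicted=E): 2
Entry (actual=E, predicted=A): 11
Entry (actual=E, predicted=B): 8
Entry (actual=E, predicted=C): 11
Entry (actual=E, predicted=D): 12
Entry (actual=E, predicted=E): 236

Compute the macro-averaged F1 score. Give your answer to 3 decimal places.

0.772

Per-class F1 score (2·TP/(2·TP+FP+FN)):
  A: TP=94, FP=23+3+9+11=46, FN=7+4+10+17=38 → 188/272 = 0.6912
  B: TP=151, FP=7+11+16+8=42, FN=23+18+21+16=78 → 302/422 = 0.7156
  C: TP=156, FP=4+18+8+11=41, FN=3+11+4+7=25 → 312/378 = 0.8254
  D: TP=144, FP=10+21+4+12=47, FN=9+16+8+2=35 → 288/370 = 0.7784
  E: TP=236, FP=17+16+7+2=42, FN=11+8+11+12=42 → 472/556 = 0.8489
Macro-F1 score = mean = (0.6912 + 0.7156 + 0.8254 + 0.7784 + 0.8489) / 5 = 0.772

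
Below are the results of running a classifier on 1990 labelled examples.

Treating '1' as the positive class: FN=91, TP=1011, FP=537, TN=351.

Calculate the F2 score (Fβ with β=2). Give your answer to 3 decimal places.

Fβ = (1+β²)·TP / ((1+β²)·TP + β²·FN + FP), with β²=4
= 5·1011 / (5·1011 + 4·91 + 537) = 0.849

0.849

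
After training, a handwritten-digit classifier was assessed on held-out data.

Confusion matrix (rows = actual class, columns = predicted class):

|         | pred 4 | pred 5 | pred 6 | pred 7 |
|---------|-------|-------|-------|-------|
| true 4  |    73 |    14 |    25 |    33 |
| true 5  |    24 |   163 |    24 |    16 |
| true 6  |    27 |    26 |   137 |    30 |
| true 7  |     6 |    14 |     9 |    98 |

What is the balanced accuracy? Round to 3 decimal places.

Balanced accuracy = mean of per-class recall.
  4: recall = 73/145 = 0.5034
  5: recall = 163/227 = 0.7181
  6: recall = 137/220 = 0.6227
  7: recall = 98/127 = 0.7717
Mean = (0.5034 + 0.7181 + 0.6227 + 0.7717) / 4 = 0.654

0.654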